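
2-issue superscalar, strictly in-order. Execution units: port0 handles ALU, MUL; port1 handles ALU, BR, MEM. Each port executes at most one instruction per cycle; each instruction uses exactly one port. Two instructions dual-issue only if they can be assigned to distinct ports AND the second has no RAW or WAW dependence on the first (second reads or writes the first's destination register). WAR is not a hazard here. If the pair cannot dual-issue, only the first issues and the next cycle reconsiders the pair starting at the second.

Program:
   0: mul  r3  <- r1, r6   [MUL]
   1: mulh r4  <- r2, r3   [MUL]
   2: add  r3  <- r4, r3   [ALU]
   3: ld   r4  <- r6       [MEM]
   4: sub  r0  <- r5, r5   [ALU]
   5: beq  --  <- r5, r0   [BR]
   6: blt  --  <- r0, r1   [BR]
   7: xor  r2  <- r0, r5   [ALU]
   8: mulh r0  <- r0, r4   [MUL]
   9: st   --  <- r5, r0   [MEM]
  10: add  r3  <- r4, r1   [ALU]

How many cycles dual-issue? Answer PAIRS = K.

PAIRS = 3

t=0 i0:mul ; no-port MUL/MUL
t=1 i1:mulh ; RAW r4
t=2 i2+i3:add ld ; 2-wide
t=3 i4:sub ; RAW r0
t=4 i5:beq ; no-port BR/BR
t=5 i6+i7:blt xor ; 2-wide
t=6 i8:mulh ; RAW r0
t=7 i9+i10:st add ; 2-wide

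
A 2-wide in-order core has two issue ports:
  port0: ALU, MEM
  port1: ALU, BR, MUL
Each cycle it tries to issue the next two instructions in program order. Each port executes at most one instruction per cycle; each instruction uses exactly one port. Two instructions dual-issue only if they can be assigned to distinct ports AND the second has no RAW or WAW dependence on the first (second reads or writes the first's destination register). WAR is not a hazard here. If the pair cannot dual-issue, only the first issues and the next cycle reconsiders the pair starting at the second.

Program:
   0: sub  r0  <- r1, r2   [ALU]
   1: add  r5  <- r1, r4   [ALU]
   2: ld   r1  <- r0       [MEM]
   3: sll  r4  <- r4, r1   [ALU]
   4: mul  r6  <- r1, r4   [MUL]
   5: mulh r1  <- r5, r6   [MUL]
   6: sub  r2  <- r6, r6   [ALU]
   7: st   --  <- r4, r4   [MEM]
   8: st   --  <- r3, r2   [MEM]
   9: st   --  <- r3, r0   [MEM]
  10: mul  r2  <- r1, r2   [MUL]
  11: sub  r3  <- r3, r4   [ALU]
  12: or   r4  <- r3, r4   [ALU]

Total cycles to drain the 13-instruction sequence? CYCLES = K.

CYCLES = 10

[0] i0,i1  sub/add  -- dual
[1] i2  ld  -- RAW r1
[2] i3  sll  -- RAW r4
[3] i4  mul  -- no-port MUL/MUL
[4] i5,i6  mulh/sub  -- dual
[5] i7  st  -- no-port MEM/MEM
[6] i8  st  -- no-port MEM/MEM
[7] i9,i10  st/mul  -- dual
[8] i11  sub  -- RAW r3
[9] i12  or  -- tail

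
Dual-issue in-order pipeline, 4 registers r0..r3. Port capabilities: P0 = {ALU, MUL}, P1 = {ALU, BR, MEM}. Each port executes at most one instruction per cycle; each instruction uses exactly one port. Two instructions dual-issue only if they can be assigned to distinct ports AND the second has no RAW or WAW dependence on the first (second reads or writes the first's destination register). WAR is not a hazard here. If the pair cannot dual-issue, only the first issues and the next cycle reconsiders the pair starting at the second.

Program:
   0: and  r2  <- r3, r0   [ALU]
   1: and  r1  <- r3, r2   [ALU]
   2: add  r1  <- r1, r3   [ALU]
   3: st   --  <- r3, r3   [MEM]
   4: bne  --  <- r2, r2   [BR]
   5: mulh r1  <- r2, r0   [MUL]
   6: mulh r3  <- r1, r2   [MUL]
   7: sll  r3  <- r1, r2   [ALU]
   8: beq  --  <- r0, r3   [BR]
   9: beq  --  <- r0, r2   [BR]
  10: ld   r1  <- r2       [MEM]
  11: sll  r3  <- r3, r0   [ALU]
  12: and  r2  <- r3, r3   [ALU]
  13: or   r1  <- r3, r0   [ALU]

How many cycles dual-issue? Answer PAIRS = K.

PAIRS = 4

[0] i0  and.ALU  -- RAW r2
[1] i1  and.ALU  -- RAW+WAW r1
[2] i2,i3  add.ALU/st.MEM  -- dual
[3] i4,i5  bne.BR/mulh.MUL  -- dual
[4] i6  mulh.MUL  -- WAW r3
[5] i7  sll.ALU  -- RAW r3
[6] i8  beq.BR  -- no-port BR/BR
[7] i9  beq.BR  -- no-port BR/MEM
[8] i10,i11  ld.MEM/sll.ALU  -- dual
[9] i12,i13  and.ALU/or.ALU  -- dual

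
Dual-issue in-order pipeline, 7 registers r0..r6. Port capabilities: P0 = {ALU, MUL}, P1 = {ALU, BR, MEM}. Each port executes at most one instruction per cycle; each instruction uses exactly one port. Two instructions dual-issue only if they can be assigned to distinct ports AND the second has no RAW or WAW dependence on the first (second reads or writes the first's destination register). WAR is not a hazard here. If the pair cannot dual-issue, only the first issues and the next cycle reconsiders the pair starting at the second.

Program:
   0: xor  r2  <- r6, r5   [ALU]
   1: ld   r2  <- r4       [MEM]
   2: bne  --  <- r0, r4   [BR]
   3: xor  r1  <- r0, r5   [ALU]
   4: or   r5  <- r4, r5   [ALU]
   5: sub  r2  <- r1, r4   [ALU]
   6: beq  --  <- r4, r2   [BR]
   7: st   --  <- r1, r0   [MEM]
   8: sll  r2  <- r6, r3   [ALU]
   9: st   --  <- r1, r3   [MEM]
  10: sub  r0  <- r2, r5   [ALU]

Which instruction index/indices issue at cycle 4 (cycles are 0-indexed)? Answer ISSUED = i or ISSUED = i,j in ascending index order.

ISSUED = 6

  cy0 -> i0 (xor.ALU) WAW r2
  cy1 -> i1 (ld.MEM) no-port MEM/BR
  cy2 -> i2+i3 (bne.BR+xor.ALU) pair
  cy3 -> i4+i5 (or.ALU+sub.ALU) pair
  cy4 -> i6 (beq.BR) no-port BR/MEM
  cy5 -> i7+i8 (st.MEM+sll.ALU) pair
  cy6 -> i9+i10 (st.MEM+sub.ALU) pair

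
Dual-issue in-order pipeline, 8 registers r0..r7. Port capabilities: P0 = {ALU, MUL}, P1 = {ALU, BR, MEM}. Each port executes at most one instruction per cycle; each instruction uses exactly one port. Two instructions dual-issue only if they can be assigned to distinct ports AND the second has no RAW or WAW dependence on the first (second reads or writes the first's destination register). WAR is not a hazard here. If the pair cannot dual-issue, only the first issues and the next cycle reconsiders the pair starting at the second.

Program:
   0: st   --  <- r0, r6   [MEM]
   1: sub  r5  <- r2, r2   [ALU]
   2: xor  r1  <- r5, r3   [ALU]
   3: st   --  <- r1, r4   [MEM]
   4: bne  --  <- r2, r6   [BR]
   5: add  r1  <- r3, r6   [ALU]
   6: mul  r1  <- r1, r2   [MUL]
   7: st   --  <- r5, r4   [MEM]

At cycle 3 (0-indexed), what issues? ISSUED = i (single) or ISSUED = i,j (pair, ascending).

ISSUED = 4,5

t=0 i0,i1:st/sub ; pair
t=1 i2:xor ; RAW r1
t=2 i3:st ; no-port MEM/BR
t=3 i4,i5:bne/add ; pair
t=4 i6,i7:mul/st ; pair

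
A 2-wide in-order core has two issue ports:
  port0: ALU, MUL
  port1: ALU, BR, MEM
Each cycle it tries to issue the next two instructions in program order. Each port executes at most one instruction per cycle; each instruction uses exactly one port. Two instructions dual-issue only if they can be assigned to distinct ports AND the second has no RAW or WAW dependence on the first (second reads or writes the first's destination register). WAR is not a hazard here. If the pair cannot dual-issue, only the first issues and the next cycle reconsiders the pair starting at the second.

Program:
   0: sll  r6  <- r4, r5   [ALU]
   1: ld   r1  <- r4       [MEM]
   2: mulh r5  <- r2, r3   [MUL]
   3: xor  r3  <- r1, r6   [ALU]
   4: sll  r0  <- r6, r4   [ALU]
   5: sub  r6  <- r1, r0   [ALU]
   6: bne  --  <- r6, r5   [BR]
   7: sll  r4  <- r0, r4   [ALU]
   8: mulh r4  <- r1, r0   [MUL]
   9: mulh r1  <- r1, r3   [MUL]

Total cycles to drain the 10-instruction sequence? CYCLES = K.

  cy0 -> i0&i1 (sll.ALU/ld.MEM) dual
  cy1 -> i2&i3 (mulh.MUL/xor.ALU) dual
  cy2 -> i4 (sll.ALU) RAW r0
  cy3 -> i5 (sub.ALU) RAW r6
  cy4 -> i6&i7 (bne.BR/sll.ALU) dual
  cy5 -> i8 (mulh.MUL) no-port MUL/MUL
  cy6 -> i9 (mulh.MUL) tail

CYCLES = 7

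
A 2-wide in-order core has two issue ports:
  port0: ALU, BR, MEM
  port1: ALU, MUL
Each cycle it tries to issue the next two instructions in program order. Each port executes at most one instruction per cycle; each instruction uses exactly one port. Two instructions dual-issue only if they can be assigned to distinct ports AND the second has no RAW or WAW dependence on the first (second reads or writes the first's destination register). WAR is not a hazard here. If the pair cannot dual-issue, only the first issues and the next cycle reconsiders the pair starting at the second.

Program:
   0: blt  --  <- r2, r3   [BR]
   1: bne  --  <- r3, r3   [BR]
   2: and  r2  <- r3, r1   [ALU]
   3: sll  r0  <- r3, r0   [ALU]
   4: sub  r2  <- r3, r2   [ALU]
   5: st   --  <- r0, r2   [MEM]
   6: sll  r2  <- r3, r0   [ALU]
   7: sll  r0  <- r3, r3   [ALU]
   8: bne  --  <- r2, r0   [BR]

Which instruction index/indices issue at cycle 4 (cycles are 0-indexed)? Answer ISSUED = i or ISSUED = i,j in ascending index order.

  cy0 -> i0 (blt) no-port BR/BR
  cy1 -> i1/i2 (bne and) pair
  cy2 -> i3/i4 (sll sub) pair
  cy3 -> i5/i6 (st sll) pair
  cy4 -> i7 (sll) RAW r0
  cy5 -> i8 (bne) tail

ISSUED = 7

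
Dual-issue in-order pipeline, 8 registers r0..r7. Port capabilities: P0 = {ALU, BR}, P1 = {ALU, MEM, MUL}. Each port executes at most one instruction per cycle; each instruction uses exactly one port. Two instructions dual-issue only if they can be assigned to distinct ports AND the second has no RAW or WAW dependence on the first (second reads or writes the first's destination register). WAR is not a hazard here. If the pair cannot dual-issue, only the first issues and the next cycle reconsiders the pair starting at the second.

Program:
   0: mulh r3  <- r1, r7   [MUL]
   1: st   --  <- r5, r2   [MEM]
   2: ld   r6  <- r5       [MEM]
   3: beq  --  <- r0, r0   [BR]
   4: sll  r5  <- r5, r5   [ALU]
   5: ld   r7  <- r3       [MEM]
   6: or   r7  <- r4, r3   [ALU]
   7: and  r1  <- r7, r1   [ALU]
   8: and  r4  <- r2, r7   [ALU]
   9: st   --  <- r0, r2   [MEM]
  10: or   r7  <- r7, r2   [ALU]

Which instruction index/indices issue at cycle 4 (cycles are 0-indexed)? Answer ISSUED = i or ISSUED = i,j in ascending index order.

  cy0 -> i0 (mulh.MUL) no-port MUL/MEM
  cy1 -> i1 (st.MEM) no-port MEM/MEM
  cy2 -> i2+i3 (ld.MEM;beq.BR) dual
  cy3 -> i4+i5 (sll.ALU;ld.MEM) dual
  cy4 -> i6 (or.ALU) RAW r7
  cy5 -> i7+i8 (and.ALU;and.ALU) dual
  cy6 -> i9+i10 (st.MEM;or.ALU) dual

ISSUED = 6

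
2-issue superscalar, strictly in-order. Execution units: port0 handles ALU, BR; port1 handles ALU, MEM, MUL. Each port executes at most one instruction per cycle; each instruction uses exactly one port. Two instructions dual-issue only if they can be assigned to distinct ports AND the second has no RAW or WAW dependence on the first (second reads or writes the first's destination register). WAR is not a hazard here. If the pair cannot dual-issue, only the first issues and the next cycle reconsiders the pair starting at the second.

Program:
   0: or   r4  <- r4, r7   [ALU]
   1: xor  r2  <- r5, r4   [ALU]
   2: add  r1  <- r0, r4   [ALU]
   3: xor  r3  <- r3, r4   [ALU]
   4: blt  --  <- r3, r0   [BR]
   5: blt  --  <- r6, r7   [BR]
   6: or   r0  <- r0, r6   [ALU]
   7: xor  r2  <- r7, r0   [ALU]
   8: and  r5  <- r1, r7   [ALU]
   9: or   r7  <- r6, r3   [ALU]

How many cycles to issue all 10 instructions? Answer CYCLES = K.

CYCLES = 7

0. or @i0  | RAW r4
1. xor/add @i1&i2  | 2-wide
2. xor @i3  | RAW r3
3. blt @i4  | no-port BR/BR
4. blt/or @i5&i6  | 2-wide
5. xor/and @i7&i8  | 2-wide
6. or @i9  | tail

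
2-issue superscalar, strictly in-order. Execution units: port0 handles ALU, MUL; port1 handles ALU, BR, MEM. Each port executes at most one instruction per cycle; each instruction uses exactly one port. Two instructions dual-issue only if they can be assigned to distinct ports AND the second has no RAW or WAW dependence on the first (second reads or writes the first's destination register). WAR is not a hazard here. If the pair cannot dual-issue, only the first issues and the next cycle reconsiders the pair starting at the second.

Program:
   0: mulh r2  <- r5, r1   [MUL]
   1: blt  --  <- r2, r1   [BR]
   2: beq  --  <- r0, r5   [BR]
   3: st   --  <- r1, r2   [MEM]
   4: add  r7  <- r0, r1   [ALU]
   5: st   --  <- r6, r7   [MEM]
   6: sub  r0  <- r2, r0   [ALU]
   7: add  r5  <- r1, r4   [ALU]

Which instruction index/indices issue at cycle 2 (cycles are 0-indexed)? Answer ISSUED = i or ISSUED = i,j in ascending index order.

ISSUED = 2

0. mulh @i0  | RAW r2
1. blt @i1  | no-port BR/BR
2. beq @i2  | no-port BR/MEM
3. st add @i3,i4  | 2-wide
4. st sub @i5,i6  | 2-wide
5. add @i7  | tail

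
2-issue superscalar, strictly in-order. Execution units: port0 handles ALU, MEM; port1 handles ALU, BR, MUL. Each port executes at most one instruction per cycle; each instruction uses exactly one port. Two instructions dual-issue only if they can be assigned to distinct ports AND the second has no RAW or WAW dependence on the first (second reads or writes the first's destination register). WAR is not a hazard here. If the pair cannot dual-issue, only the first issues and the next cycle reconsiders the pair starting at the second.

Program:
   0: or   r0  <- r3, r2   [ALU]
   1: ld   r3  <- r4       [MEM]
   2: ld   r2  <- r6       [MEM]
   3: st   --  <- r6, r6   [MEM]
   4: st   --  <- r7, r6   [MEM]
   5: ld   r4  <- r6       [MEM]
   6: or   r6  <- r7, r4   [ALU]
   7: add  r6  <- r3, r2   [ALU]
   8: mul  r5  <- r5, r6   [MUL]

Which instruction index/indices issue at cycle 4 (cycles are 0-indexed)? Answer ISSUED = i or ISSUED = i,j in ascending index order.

ISSUED = 5

t=0 i0&i1:or;ld ; dual
t=1 i2:ld ; no-port MEM/MEM
t=2 i3:st ; no-port MEM/MEM
t=3 i4:st ; no-port MEM/MEM
t=4 i5:ld ; RAW r4
t=5 i6:or ; WAW r6
t=6 i7:add ; RAW r6
t=7 i8:mul ; tail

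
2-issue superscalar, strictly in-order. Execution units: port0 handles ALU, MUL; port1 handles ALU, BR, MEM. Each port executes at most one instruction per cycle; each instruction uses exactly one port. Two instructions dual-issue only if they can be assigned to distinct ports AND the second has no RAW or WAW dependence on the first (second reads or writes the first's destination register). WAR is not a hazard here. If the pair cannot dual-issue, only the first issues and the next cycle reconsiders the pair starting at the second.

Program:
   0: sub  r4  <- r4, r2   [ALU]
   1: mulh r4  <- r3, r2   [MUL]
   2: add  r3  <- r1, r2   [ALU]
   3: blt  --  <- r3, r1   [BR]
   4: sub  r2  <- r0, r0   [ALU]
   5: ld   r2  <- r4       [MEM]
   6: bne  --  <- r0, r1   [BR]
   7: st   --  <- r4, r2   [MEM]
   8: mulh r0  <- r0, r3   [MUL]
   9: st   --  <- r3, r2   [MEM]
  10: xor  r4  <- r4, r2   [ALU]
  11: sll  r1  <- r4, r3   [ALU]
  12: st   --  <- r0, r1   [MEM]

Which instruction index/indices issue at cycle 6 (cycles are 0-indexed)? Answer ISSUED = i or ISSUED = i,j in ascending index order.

c0: i0 sub.ALU  WAW r4
c1: i1/i2 mulh.MUL/add.ALU  pair
c2: i3/i4 blt.BR/sub.ALU  pair
c3: i5 ld.MEM  no-port MEM/BR
c4: i6 bne.BR  no-port BR/MEM
c5: i7/i8 st.MEM/mulh.MUL  pair
c6: i9/i10 st.MEM/xor.ALU  pair
c7: i11 sll.ALU  RAW r1
c8: i12 st.MEM  tail

ISSUED = 9,10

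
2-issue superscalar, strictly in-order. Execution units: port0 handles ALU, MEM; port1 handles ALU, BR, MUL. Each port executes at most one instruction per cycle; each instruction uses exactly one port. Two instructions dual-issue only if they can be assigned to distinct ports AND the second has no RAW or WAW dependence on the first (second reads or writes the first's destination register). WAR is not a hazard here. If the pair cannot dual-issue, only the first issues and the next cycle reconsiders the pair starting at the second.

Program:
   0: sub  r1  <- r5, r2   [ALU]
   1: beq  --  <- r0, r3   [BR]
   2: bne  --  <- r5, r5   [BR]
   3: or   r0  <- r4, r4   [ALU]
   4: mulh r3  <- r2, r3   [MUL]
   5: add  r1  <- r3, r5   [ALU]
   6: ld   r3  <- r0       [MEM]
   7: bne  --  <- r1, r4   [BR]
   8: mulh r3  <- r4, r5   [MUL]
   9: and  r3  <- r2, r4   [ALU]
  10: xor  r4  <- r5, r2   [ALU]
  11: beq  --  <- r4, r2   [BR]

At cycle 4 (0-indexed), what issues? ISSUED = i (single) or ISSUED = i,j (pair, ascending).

0. sub beq @i0+i1  | dual
1. bne or @i2+i3  | dual
2. mulh @i4  | RAW r3
3. add ld @i5+i6  | dual
4. bne @i7  | no-port BR/MUL
5. mulh @i8  | WAW r3
6. and xor @i9+i10  | dual
7. beq @i11  | tail

ISSUED = 7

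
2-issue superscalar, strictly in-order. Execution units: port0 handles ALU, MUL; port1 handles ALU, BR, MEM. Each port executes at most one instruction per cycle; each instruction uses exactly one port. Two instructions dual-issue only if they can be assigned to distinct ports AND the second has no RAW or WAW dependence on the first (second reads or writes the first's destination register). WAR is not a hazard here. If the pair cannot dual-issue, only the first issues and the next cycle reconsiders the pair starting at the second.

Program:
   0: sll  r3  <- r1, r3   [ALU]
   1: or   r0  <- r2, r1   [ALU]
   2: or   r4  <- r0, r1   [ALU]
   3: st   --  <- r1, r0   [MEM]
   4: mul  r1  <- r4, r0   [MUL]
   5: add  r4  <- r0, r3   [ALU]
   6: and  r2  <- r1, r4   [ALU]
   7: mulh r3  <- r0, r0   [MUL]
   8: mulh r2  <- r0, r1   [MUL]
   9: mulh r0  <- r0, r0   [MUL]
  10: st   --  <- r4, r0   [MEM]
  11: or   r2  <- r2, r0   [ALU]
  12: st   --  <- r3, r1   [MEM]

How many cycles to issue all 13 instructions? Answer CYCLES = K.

CYCLES = 8

0. sll;or @i0+i1  | 2-wide
1. or;st @i2+i3  | 2-wide
2. mul;add @i4+i5  | 2-wide
3. and;mulh @i6+i7  | 2-wide
4. mulh @i8  | no-port MUL/MUL
5. mulh @i9  | RAW r0
6. st;or @i10+i11  | 2-wide
7. st @i12  | tail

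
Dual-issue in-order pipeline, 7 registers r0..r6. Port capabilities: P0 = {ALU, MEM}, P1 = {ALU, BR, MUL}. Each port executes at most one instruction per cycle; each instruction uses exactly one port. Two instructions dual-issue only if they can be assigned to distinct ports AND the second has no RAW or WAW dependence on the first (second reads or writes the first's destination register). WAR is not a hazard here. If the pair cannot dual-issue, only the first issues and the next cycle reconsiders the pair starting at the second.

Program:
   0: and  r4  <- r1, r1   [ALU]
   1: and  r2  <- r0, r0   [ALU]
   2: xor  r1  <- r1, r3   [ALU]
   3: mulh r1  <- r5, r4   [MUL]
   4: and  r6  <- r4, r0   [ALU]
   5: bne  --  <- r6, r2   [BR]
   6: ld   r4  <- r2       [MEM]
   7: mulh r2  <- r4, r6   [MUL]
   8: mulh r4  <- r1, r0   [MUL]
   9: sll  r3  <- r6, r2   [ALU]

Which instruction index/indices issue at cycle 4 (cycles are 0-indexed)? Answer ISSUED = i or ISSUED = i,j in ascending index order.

ISSUED = 7

#0 head=0: and and i0,i1 dual
#1 head=2: xor i2 WAW r1
#2 head=3: mulh and i3,i4 dual
#3 head=5: bne ld i5,i6 dual
#4 head=7: mulh i7 no-port MUL/MUL
#5 head=8: mulh sll i8,i9 dual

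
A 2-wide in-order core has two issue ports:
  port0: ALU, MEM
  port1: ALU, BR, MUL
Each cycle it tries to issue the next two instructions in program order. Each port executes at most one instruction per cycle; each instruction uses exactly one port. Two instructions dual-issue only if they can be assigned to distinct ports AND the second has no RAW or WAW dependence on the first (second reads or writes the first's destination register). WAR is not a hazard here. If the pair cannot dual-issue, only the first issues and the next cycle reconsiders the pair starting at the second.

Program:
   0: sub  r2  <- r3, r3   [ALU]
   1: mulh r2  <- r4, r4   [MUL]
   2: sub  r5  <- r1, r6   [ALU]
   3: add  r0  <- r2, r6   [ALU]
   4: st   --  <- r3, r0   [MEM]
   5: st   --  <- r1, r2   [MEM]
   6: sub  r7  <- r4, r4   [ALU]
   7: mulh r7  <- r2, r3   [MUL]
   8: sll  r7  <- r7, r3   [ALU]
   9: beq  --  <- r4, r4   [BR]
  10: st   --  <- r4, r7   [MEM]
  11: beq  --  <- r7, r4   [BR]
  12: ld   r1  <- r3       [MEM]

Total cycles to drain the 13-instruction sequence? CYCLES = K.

CYCLES = 9

#0 head=0: sub i0 WAW r2
#1 head=1: mulh;sub i1&i2 2-wide
#2 head=3: add i3 RAW r0
#3 head=4: st i4 no-port MEM/MEM
#4 head=5: st;sub i5&i6 2-wide
#5 head=7: mulh i7 RAW+WAW r7
#6 head=8: sll;beq i8&i9 2-wide
#7 head=10: st;beq i10&i11 2-wide
#8 head=12: ld i12 tail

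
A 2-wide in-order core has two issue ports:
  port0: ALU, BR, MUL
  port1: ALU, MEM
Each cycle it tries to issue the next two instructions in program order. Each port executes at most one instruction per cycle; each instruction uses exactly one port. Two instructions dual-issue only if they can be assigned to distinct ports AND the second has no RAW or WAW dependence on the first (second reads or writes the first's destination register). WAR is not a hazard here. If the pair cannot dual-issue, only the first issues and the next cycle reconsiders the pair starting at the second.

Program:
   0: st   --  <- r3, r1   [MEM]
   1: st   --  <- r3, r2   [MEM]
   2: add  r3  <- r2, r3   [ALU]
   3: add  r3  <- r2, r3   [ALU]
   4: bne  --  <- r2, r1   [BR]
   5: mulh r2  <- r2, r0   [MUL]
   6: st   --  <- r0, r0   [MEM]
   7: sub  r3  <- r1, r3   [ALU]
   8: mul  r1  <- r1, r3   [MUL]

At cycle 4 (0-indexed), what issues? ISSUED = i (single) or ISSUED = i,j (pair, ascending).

ISSUED = 7

#0 head=0: st.MEM i0 no-port MEM/MEM
#1 head=1: st.MEM+add.ALU i1&i2 pair
#2 head=3: add.ALU+bne.BR i3&i4 pair
#3 head=5: mulh.MUL+st.MEM i5&i6 pair
#4 head=7: sub.ALU i7 RAW r3
#5 head=8: mul.MUL i8 tail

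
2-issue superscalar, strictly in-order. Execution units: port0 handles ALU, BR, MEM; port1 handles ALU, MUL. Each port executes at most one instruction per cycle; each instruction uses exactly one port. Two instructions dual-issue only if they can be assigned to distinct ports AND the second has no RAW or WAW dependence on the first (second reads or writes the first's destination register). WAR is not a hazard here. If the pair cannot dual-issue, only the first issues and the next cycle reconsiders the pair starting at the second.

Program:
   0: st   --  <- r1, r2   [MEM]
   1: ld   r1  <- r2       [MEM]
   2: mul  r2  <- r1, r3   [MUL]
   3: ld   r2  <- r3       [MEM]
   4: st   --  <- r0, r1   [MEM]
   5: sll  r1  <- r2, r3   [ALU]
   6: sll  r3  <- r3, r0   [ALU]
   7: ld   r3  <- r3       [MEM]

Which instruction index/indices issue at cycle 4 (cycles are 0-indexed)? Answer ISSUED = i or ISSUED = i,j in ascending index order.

  cy0 -> i0 (st) no-port MEM/MEM
  cy1 -> i1 (ld) RAW r1
  cy2 -> i2 (mul) WAW r2
  cy3 -> i3 (ld) no-port MEM/MEM
  cy4 -> i4/i5 (st+sll) pair
  cy5 -> i6 (sll) RAW+WAW r3
  cy6 -> i7 (ld) tail

ISSUED = 4,5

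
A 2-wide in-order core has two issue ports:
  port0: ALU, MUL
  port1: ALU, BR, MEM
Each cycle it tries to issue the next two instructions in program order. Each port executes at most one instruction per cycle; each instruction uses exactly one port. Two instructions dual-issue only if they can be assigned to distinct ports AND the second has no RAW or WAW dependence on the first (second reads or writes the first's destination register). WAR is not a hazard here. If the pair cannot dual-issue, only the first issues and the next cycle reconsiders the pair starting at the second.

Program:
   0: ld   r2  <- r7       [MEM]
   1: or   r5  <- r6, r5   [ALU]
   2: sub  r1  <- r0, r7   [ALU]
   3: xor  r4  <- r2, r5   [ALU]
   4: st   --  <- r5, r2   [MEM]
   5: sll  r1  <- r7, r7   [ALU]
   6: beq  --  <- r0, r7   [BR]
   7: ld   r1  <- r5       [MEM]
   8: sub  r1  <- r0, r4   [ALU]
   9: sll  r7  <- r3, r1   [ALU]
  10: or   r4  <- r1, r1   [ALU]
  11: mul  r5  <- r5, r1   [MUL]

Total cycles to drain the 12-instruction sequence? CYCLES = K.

CYCLES = 8

t=0 i0,i1:ld.MEM+or.ALU ; pair
t=1 i2,i3:sub.ALU+xor.ALU ; pair
t=2 i4,i5:st.MEM+sll.ALU ; pair
t=3 i6:beq.BR ; no-port BR/MEM
t=4 i7:ld.MEM ; WAW r1
t=5 i8:sub.ALU ; RAW r1
t=6 i9,i10:sll.ALU+or.ALU ; pair
t=7 i11:mul.MUL ; tail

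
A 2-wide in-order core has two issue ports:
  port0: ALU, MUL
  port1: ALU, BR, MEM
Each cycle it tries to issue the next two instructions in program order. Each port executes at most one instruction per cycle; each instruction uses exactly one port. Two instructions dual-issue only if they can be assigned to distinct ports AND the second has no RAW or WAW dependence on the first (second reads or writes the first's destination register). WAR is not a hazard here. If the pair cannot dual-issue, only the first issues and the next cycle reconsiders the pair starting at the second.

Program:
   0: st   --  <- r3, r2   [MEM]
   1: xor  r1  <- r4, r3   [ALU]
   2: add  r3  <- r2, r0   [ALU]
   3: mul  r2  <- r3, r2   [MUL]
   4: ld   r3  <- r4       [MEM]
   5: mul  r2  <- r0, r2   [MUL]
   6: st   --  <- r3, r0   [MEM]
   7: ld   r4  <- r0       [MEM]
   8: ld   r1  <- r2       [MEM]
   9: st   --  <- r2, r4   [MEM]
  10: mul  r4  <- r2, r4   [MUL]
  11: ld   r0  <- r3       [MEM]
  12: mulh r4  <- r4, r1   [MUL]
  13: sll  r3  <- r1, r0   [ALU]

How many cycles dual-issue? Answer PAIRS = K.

[0] i0,i1  st;xor  -- 2-wide
[1] i2  add  -- RAW r3
[2] i3,i4  mul;ld  -- 2-wide
[3] i5,i6  mul;st  -- 2-wide
[4] i7  ld  -- no-port MEM/MEM
[5] i8  ld  -- no-port MEM/MEM
[6] i9,i10  st;mul  -- 2-wide
[7] i11,i12  ld;mulh  -- 2-wide
[8] i13  sll  -- tail

PAIRS = 5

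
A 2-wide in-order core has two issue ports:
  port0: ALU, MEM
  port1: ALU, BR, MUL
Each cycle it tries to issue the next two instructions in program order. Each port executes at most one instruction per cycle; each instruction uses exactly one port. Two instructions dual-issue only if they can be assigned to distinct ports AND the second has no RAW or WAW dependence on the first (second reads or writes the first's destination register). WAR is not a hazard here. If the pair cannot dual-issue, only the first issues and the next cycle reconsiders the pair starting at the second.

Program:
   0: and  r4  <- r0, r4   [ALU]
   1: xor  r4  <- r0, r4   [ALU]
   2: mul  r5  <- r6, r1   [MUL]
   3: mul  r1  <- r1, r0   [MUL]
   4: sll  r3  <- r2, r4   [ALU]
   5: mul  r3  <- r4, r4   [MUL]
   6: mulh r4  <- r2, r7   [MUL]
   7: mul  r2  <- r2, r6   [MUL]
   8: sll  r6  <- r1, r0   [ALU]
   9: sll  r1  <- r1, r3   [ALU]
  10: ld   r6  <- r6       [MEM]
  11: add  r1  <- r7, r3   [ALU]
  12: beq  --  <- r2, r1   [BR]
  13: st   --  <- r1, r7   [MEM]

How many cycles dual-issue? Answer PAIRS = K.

c0: i0 and.ALU  RAW+WAW r4
c1: i1+i2 xor.ALU+mul.MUL  dual
c2: i3+i4 mul.MUL+sll.ALU  dual
c3: i5 mul.MUL  no-port MUL/MUL
c4: i6 mulh.MUL  no-port MUL/MUL
c5: i7+i8 mul.MUL+sll.ALU  dual
c6: i9+i10 sll.ALU+ld.MEM  dual
c7: i11 add.ALU  RAW r1
c8: i12+i13 beq.BR+st.MEM  dual

PAIRS = 5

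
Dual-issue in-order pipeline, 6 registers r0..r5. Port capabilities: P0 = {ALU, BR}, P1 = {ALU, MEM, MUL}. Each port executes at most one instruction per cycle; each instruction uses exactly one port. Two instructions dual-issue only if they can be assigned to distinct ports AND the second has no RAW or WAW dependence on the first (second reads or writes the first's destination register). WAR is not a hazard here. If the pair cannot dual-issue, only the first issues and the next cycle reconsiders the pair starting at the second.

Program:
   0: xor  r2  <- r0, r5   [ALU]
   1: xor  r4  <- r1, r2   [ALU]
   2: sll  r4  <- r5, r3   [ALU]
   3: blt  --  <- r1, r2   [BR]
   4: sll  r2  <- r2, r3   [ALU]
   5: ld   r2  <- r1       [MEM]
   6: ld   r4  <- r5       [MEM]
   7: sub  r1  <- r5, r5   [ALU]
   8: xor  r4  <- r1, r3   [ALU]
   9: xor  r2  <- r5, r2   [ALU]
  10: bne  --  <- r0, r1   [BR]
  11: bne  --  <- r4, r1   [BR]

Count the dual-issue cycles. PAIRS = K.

0. xor.ALU @i0  | RAW r2
1. xor.ALU @i1  | WAW r4
2. sll.ALU;blt.BR @i2,i3  | 2-wide
3. sll.ALU @i4  | WAW r2
4. ld.MEM @i5  | no-port MEM/MEM
5. ld.MEM;sub.ALU @i6,i7  | 2-wide
6. xor.ALU;xor.ALU @i8,i9  | 2-wide
7. bne.BR @i10  | no-port BR/BR
8. bne.BR @i11  | tail

PAIRS = 3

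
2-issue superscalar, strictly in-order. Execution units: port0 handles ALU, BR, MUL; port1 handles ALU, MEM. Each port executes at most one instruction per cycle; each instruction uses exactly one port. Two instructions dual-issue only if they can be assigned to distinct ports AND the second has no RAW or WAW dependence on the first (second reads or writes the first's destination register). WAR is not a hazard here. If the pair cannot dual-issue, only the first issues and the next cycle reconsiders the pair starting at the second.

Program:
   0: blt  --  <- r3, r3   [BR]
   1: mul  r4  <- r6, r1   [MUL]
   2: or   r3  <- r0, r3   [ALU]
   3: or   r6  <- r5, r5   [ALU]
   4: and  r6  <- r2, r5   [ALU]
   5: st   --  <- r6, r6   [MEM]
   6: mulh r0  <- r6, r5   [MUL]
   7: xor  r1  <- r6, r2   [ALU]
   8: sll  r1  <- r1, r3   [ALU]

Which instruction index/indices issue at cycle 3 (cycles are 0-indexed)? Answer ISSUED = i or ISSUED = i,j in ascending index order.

[0] i0  blt  -- no-port BR/MUL
[1] i1&i2  mul;or  -- pair
[2] i3  or  -- WAW r6
[3] i4  and  -- RAW r6
[4] i5&i6  st;mulh  -- pair
[5] i7  xor  -- RAW+WAW r1
[6] i8  sll  -- tail

ISSUED = 4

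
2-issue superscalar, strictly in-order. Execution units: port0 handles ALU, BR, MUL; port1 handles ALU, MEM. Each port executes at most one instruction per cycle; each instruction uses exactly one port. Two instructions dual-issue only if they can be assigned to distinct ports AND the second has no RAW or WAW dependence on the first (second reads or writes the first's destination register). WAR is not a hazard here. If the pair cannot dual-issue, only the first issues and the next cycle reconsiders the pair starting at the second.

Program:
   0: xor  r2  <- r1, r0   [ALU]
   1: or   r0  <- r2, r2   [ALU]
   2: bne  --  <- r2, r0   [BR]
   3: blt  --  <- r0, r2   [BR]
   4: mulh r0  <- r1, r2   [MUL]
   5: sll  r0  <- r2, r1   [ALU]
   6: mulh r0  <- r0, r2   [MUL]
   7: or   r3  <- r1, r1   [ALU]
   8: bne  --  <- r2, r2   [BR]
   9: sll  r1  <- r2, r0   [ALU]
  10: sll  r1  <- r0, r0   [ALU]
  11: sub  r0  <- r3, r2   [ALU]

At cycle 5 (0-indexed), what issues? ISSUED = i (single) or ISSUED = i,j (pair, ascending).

0. xor @i0  | RAW r2
1. or @i1  | RAW r0
2. bne @i2  | no-port BR/BR
3. blt @i3  | no-port BR/MUL
4. mulh @i4  | WAW r0
5. sll @i5  | RAW+WAW r0
6. mulh+or @i6&i7  | dual
7. bne+sll @i8&i9  | dual
8. sll+sub @i10&i11  | dual

ISSUED = 5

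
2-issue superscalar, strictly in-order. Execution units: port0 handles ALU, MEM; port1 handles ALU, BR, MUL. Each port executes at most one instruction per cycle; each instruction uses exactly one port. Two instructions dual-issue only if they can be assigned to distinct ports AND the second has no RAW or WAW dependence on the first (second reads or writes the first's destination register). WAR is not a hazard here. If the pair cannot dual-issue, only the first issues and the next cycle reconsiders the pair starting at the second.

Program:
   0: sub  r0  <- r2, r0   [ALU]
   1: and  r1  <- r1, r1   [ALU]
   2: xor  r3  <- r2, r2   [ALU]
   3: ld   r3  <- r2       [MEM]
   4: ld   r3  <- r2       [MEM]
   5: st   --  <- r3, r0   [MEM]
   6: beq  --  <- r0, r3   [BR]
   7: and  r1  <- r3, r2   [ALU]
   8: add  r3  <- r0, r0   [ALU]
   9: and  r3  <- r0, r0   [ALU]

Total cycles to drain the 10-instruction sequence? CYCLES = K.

  cy0 -> i0,i1 (sub.ALU;and.ALU) pair
  cy1 -> i2 (xor.ALU) WAW r3
  cy2 -> i3 (ld.MEM) no-port MEM/MEM
  cy3 -> i4 (ld.MEM) no-port MEM/MEM
  cy4 -> i5,i6 (st.MEM;beq.BR) pair
  cy5 -> i7,i8 (and.ALU;add.ALU) pair
  cy6 -> i9 (and.ALU) tail

CYCLES = 7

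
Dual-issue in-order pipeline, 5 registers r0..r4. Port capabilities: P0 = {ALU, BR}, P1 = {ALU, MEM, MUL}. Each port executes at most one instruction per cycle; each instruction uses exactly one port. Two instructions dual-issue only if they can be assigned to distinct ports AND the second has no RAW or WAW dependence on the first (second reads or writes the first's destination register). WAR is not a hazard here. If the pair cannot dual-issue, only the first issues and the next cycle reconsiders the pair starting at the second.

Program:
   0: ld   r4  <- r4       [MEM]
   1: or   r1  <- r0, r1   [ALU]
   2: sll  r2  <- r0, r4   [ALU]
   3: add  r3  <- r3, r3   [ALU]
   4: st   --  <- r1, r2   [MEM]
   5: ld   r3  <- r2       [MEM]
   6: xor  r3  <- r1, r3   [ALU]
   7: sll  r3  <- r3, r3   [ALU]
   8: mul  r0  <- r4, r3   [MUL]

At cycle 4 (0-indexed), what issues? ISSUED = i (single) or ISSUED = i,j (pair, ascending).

ISSUED = 6

  cy0 -> i0/i1 (ld.MEM or.ALU) 2-wide
  cy1 -> i2/i3 (sll.ALU add.ALU) 2-wide
  cy2 -> i4 (st.MEM) no-port MEM/MEM
  cy3 -> i5 (ld.MEM) RAW+WAW r3
  cy4 -> i6 (xor.ALU) RAW+WAW r3
  cy5 -> i7 (sll.ALU) RAW r3
  cy6 -> i8 (mul.MUL) tail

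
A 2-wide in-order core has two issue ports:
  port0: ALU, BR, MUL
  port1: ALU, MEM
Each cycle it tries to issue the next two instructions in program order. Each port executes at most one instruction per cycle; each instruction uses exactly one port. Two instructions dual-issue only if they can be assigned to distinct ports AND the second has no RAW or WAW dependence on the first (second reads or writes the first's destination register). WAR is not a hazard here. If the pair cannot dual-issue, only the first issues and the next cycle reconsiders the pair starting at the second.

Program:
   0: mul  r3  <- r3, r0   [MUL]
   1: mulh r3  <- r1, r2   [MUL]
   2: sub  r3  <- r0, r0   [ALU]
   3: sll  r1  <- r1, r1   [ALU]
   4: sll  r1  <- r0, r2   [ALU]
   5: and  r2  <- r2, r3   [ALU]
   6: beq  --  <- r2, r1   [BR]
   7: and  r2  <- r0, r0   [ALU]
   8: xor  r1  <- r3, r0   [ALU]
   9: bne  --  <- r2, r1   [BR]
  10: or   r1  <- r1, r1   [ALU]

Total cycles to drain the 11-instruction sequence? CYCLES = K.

c0: i0 mul  no-port MUL/MUL
c1: i1 mulh  WAW r3
c2: i2,i3 sub;sll  pair
c3: i4,i5 sll;and  pair
c4: i6,i7 beq;and  pair
c5: i8 xor  RAW r1
c6: i9,i10 bne;or  pair

CYCLES = 7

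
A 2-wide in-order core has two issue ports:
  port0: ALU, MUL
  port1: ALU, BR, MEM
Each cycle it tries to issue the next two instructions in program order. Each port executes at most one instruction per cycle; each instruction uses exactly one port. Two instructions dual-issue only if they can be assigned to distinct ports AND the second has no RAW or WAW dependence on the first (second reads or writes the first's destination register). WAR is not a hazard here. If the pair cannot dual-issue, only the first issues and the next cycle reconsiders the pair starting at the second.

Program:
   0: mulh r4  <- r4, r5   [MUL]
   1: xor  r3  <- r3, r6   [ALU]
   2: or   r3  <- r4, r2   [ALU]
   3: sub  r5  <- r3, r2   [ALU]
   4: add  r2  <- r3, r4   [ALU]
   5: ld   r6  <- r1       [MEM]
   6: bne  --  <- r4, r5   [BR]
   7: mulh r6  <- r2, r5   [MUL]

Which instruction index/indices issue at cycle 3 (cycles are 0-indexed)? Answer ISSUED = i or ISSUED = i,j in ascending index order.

  cy0 -> i0,i1 (mulh xor) pair
  cy1 -> i2 (or) RAW r3
  cy2 -> i3,i4 (sub add) pair
  cy3 -> i5 (ld) no-port MEM/BR
  cy4 -> i6,i7 (bne mulh) pair

ISSUED = 5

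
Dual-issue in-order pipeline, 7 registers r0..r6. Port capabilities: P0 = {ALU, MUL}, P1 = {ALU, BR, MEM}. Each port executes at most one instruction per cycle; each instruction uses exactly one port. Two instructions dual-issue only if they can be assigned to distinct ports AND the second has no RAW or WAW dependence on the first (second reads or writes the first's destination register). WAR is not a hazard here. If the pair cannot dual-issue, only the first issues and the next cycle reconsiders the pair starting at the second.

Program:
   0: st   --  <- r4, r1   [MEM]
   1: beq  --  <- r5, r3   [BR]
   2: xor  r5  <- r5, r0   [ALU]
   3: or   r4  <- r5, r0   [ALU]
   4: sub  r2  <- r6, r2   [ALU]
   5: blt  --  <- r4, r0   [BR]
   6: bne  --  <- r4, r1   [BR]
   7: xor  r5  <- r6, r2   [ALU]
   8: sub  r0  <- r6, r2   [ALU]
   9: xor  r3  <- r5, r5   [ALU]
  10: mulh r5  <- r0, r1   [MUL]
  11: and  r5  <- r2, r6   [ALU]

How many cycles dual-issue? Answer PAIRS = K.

#0 head=0: st.MEM i0 no-port MEM/BR
#1 head=1: beq.BR+xor.ALU i1/i2 2-wide
#2 head=3: or.ALU+sub.ALU i3/i4 2-wide
#3 head=5: blt.BR i5 no-port BR/BR
#4 head=6: bne.BR+xor.ALU i6/i7 2-wide
#5 head=8: sub.ALU+xor.ALU i8/i9 2-wide
#6 head=10: mulh.MUL i10 WAW r5
#7 head=11: and.ALU i11 tail

PAIRS = 4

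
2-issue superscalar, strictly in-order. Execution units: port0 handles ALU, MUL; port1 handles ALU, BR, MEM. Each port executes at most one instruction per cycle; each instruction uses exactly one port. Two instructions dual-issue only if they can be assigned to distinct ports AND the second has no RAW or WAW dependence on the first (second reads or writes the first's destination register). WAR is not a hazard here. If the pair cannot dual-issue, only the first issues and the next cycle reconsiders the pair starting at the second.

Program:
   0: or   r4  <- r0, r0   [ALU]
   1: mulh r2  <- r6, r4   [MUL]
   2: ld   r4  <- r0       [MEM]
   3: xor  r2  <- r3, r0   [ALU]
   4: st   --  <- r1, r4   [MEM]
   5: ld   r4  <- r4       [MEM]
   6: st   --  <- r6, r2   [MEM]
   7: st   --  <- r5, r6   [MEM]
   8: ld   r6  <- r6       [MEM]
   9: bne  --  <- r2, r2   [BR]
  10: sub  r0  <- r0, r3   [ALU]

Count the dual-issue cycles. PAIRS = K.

PAIRS = 3

t=0 i0:or ; RAW r4
t=1 i1,i2:mulh ld ; dual
t=2 i3,i4:xor st ; dual
t=3 i5:ld ; no-port MEM/MEM
t=4 i6:st ; no-port MEM/MEM
t=5 i7:st ; no-port MEM/MEM
t=6 i8:ld ; no-port MEM/BR
t=7 i9,i10:bne sub ; dual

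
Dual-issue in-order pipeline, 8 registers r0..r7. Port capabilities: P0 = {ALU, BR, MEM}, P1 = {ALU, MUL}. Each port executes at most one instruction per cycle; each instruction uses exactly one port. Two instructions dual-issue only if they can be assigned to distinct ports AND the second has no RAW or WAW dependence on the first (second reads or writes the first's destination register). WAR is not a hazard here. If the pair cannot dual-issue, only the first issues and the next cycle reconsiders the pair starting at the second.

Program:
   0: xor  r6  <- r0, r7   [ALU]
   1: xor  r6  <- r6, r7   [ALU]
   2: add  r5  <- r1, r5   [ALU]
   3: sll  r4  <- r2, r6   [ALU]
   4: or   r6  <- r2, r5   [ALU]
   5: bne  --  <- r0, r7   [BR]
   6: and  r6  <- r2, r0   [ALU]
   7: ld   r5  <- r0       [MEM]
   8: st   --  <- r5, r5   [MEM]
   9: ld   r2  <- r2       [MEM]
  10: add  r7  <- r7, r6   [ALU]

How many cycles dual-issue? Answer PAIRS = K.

  cy0 -> i0 (xor) RAW+WAW r6
  cy1 -> i1,i2 (xor+add) 2-wide
  cy2 -> i3,i4 (sll+or) 2-wide
  cy3 -> i5,i6 (bne+and) 2-wide
  cy4 -> i7 (ld) no-port MEM/MEM
  cy5 -> i8 (st) no-port MEM/MEM
  cy6 -> i9,i10 (ld+add) 2-wide

PAIRS = 4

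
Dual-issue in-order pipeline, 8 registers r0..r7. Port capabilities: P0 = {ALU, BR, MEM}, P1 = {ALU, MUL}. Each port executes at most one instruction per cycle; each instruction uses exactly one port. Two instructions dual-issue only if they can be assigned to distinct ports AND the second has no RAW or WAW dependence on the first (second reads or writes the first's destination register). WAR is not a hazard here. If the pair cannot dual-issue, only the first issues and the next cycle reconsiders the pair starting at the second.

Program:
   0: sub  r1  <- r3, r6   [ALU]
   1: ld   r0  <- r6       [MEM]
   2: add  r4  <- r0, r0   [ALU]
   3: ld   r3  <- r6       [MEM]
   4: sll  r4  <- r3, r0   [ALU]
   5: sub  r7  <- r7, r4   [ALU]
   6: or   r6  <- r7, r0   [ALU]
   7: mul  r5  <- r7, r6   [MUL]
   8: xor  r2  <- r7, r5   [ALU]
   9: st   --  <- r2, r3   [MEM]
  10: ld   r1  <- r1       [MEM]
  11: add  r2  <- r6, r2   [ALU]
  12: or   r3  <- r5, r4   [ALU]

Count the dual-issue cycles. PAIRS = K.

PAIRS = 3

[0] i0/i1  sub ld  -- 2-wide
[1] i2/i3  add ld  -- 2-wide
[2] i4  sll  -- RAW r4
[3] i5  sub  -- RAW r7
[4] i6  or  -- RAW r6
[5] i7  mul  -- RAW r5
[6] i8  xor  -- RAW r2
[7] i9  st  -- no-port MEM/MEM
[8] i10/i11  ld add  -- 2-wide
[9] i12  or  -- tail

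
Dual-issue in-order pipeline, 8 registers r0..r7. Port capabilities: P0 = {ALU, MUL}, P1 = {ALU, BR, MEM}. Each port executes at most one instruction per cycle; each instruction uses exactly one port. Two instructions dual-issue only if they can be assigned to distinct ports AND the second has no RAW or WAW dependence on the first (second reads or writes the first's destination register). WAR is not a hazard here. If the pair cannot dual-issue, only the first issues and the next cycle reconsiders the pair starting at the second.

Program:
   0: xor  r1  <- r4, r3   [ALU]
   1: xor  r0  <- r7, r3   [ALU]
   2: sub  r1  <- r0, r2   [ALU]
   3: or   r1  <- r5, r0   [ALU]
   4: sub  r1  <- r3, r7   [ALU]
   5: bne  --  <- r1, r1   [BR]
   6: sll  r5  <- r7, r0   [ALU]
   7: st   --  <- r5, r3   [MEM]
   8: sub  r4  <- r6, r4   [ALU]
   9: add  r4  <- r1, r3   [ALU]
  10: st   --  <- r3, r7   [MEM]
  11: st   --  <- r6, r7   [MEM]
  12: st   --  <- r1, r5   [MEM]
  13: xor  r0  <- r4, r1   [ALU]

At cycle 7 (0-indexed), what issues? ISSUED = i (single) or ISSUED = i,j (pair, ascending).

  cy0 -> i0&i1 (xor.ALU;xor.ALU) pair
  cy1 -> i2 (sub.ALU) WAW r1
  cy2 -> i3 (or.ALU) WAW r1
  cy3 -> i4 (sub.ALU) RAW r1
  cy4 -> i5&i6 (bne.BR;sll.ALU) pair
  cy5 -> i7&i8 (st.MEM;sub.ALU) pair
  cy6 -> i9&i10 (add.ALU;st.MEM) pair
  cy7 -> i11 (st.MEM) no-port MEM/MEM
  cy8 -> i12&i13 (st.MEM;xor.ALU) pair

ISSUED = 11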